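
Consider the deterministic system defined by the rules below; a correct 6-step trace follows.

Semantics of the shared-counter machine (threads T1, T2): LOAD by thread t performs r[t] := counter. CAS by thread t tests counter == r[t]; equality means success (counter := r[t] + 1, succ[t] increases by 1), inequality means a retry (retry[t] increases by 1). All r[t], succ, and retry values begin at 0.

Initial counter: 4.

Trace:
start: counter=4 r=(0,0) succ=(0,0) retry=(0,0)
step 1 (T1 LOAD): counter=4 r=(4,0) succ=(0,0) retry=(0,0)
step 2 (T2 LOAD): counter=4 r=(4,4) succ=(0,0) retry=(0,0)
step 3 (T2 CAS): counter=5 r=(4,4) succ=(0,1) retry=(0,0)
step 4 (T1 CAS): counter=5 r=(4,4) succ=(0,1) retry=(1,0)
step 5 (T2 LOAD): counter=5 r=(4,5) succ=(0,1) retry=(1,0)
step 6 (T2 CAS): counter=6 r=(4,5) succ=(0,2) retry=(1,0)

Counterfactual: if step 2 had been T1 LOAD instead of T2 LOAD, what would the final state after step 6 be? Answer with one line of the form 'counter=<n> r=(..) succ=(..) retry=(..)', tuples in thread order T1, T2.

counter=6 r=(4,5) succ=(1,1) retry=(0,1)

(re-executing from step 2 with the substitution; state before step 2: counter=4 r=(4,0) succ=(0,0) retry=(0,0))
step 2 (T1 LOAD): counter=4 r=(4,0) succ=(0,0) retry=(0,0)
step 3 (T2 CAS): counter=4 r=(4,0) succ=(0,0) retry=(0,1)
step 4 (T1 CAS): counter=5 r=(4,0) succ=(1,0) retry=(0,1)
step 5 (T2 LOAD): counter=5 r=(4,5) succ=(1,0) retry=(0,1)
step 6 (T2 CAS): counter=6 r=(4,5) succ=(1,1) retry=(0,1)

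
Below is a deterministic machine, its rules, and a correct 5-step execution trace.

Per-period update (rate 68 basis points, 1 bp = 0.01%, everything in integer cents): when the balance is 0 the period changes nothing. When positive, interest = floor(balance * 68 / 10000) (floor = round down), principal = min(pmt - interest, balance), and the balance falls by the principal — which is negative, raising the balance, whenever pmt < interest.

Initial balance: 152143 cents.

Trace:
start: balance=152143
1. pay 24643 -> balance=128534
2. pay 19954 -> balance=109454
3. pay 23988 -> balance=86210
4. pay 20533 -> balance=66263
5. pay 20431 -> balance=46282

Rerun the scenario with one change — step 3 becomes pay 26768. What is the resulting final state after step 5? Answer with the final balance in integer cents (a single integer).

43464

(re-executing from step 3 with the substitution; state before step 3: balance=109454)
3. pay 26768 -> balance=83430
4. pay 20533 -> balance=63464
5. pay 20431 -> balance=43464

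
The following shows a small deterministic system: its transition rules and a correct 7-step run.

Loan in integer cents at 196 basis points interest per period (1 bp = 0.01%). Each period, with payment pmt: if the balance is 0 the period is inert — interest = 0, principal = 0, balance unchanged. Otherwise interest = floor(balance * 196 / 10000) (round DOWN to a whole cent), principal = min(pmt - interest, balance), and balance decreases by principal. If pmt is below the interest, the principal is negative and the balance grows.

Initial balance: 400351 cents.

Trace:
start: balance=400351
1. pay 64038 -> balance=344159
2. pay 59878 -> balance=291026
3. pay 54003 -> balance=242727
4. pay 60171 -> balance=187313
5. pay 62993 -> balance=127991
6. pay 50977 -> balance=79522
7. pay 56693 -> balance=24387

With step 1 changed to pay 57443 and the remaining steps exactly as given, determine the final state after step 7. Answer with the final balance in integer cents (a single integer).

31796

(re-executing from step 1 with the substitution; state before step 1: balance=400351)
1. pay 57443 -> balance=350754
2. pay 59878 -> balance=297750
3. pay 54003 -> balance=249582
4. pay 60171 -> balance=194302
5. pay 62993 -> balance=135117
6. pay 50977 -> balance=86788
7. pay 56693 -> balance=31796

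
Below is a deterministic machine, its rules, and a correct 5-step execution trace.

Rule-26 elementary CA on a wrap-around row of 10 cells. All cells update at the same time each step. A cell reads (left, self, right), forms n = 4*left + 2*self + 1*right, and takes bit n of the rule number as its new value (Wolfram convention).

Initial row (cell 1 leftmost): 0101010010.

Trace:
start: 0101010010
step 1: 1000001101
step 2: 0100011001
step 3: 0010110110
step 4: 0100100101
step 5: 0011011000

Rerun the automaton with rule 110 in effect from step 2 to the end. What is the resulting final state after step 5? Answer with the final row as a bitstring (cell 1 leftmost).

1011010011

(re-executing steps 2..5 under rule 110; state before step 2: 1000001101)
step 2: 1000011111
step 3: 1000110000
step 4: 1001110001
step 5: 1011010011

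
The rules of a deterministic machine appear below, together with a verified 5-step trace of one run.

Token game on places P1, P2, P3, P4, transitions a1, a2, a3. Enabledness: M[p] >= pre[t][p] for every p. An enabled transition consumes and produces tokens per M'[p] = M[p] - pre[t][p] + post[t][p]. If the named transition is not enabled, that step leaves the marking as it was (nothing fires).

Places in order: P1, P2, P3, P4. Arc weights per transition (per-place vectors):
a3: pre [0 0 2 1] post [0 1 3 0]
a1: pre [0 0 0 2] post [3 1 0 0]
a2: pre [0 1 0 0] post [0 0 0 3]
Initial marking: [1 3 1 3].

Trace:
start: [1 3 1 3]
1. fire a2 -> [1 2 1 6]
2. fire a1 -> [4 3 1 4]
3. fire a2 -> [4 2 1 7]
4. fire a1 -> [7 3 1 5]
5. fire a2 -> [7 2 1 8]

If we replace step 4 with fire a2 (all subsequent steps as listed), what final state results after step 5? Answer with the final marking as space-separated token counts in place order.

(re-executing from step 4 with the substitution; state before step 4: [4 2 1 7])
4. fire a2 -> [4 1 1 10]
5. fire a2 -> [4 0 1 13]

4 0 1 13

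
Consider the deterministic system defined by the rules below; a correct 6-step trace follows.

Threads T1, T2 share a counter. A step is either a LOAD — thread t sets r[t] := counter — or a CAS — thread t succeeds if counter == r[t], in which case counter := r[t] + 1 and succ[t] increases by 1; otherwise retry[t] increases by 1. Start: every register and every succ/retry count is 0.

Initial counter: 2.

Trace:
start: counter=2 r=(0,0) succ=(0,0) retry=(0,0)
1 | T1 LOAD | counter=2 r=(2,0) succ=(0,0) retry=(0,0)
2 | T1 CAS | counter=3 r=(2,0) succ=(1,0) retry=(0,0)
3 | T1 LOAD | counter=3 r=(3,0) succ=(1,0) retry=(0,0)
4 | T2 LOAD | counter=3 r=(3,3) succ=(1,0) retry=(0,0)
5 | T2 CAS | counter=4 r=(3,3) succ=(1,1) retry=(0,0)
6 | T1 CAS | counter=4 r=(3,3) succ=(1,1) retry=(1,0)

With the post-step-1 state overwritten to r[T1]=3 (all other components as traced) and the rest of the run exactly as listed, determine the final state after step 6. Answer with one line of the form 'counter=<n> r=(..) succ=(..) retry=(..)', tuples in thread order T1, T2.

counter=3 r=(2,2) succ=(0,1) retry=(2,0)

state after step 1 := counter=2 r=(3,0) succ=(0,0) retry=(0,0)
2 | T1 CAS | counter=2 r=(3,0) succ=(0,0) retry=(1,0)
3 | T1 LOAD | counter=2 r=(2,0) succ=(0,0) retry=(1,0)
4 | T2 LOAD | counter=2 r=(2,2) succ=(0,0) retry=(1,0)
5 | T2 CAS | counter=3 r=(2,2) succ=(0,1) retry=(1,0)
6 | T1 CAS | counter=3 r=(2,2) succ=(0,1) retry=(2,0)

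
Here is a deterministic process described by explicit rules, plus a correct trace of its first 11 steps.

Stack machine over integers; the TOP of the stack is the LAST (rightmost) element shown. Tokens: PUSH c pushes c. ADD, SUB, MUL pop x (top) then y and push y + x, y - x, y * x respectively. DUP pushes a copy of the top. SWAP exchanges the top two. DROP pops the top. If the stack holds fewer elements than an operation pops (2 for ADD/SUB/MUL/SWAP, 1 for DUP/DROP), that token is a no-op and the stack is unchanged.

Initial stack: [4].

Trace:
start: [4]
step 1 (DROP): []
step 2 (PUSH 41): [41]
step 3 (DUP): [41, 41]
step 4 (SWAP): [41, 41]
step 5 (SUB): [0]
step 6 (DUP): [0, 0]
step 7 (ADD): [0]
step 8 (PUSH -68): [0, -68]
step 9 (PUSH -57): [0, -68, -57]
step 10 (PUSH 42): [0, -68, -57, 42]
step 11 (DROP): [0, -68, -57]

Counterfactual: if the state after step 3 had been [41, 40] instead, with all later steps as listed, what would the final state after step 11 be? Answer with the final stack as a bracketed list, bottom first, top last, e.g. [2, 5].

state after step 3 := [41, 40]
step 4 (SWAP): [40, 41]
step 5 (SUB): [-1]
step 6 (DUP): [-1, -1]
step 7 (ADD): [-2]
step 8 (PUSH -68): [-2, -68]
step 9 (PUSH -57): [-2, -68, -57]
step 10 (PUSH 42): [-2, -68, -57, 42]
step 11 (DROP): [-2, -68, -57]

[-2, -68, -57]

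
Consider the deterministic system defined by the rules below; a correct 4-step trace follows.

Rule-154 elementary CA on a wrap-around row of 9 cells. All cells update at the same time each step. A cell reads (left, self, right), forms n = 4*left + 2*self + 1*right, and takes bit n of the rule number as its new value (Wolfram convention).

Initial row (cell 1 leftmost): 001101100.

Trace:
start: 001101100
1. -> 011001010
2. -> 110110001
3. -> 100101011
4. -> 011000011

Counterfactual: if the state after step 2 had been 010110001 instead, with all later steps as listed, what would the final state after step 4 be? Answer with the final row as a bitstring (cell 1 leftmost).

state after step 2 := 010110001
3. -> 000101010
4. -> 001000001

001000001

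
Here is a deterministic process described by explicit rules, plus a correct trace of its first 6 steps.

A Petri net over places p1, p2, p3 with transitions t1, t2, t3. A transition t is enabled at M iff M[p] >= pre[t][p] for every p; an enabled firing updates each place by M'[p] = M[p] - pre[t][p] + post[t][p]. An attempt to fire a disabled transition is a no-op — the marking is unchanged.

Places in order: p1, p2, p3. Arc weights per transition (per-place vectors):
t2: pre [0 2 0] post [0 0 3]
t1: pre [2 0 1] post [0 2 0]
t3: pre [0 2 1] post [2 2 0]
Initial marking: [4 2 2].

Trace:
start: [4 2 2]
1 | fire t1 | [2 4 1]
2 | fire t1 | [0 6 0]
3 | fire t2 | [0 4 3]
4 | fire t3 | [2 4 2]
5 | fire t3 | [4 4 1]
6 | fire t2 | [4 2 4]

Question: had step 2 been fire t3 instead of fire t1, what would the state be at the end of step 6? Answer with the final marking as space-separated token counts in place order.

(re-executing from step 2 with the substitution; state before step 2: [2 4 1])
2 | fire t3 | [4 4 0]
3 | fire t2 | [4 2 3]
4 | fire t3 | [6 2 2]
5 | fire t3 | [8 2 1]
6 | fire t2 | [8 0 4]

8 0 4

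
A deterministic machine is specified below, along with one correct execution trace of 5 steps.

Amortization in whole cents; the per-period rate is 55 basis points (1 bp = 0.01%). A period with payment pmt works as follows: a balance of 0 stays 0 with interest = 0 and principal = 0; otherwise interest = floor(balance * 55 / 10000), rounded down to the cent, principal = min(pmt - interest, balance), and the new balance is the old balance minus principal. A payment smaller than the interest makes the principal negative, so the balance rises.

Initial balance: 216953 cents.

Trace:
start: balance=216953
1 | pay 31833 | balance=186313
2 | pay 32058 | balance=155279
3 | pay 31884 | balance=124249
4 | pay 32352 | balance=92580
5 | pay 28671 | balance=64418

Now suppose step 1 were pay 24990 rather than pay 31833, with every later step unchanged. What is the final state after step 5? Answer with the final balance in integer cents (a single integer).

71412

(re-executing from step 1 with the substitution; state before step 1: balance=216953)
1 | pay 24990 | balance=193156
2 | pay 32058 | balance=162160
3 | pay 31884 | balance=131167
4 | pay 32352 | balance=99536
5 | pay 28671 | balance=71412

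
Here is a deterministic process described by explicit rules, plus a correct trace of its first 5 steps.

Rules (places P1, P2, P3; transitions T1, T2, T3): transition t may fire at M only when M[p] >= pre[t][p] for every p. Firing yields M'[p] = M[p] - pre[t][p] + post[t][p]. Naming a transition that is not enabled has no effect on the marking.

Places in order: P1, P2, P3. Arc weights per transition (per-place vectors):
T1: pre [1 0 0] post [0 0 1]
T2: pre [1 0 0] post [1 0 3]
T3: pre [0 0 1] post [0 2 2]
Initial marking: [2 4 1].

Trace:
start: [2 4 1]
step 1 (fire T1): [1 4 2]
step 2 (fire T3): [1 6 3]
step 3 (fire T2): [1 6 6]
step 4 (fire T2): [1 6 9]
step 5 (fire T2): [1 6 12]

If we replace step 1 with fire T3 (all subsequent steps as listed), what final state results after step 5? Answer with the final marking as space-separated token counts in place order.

2 8 12

(re-executing from step 1 with the substitution; state before step 1: [2 4 1])
step 1 (fire T3): [2 6 2]
step 2 (fire T3): [2 8 3]
step 3 (fire T2): [2 8 6]
step 4 (fire T2): [2 8 9]
step 5 (fire T2): [2 8 12]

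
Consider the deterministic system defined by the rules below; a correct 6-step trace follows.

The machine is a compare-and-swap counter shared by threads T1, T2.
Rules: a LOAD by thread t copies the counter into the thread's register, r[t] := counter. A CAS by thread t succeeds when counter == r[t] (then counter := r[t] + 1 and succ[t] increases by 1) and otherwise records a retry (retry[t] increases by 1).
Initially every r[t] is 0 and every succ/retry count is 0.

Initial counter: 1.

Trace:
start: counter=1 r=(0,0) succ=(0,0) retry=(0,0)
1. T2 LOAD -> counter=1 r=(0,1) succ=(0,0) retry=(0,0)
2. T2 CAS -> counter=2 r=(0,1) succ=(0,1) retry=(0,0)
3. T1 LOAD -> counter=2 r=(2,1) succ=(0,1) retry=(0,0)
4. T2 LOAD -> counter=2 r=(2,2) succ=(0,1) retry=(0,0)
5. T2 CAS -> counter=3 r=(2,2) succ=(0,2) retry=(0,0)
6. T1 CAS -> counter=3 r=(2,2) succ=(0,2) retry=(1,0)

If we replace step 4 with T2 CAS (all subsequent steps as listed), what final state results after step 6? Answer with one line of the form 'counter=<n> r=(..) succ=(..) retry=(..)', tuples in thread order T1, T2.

(re-executing from step 4 with the substitution; state before step 4: counter=2 r=(2,1) succ=(0,1) retry=(0,0))
4. T2 CAS -> counter=2 r=(2,1) succ=(0,1) retry=(0,1)
5. T2 CAS -> counter=2 r=(2,1) succ=(0,1) retry=(0,2)
6. T1 CAS -> counter=3 r=(2,1) succ=(1,1) retry=(0,2)

counter=3 r=(2,1) succ=(1,1) retry=(0,2)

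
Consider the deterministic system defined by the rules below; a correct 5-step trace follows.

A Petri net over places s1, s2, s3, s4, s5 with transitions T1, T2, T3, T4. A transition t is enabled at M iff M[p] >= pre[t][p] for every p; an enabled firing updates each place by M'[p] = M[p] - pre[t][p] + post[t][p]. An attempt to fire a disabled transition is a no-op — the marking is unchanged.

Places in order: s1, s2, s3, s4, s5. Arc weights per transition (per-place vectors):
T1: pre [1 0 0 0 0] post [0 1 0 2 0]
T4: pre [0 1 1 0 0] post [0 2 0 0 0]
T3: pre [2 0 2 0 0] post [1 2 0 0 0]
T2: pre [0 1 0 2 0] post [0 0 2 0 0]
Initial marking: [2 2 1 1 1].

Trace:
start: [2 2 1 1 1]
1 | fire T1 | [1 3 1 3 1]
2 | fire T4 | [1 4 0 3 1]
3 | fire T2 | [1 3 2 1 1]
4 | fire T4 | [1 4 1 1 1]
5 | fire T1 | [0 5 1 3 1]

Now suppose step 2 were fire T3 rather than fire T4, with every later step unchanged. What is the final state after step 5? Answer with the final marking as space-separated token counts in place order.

(re-executing from step 2 with the substitution; state before step 2: [1 3 1 3 1])
2 | fire T3 | [1 3 1 3 1]
3 | fire T2 | [1 2 3 1 1]
4 | fire T4 | [1 3 2 1 1]
5 | fire T1 | [0 4 2 3 1]

0 4 2 3 1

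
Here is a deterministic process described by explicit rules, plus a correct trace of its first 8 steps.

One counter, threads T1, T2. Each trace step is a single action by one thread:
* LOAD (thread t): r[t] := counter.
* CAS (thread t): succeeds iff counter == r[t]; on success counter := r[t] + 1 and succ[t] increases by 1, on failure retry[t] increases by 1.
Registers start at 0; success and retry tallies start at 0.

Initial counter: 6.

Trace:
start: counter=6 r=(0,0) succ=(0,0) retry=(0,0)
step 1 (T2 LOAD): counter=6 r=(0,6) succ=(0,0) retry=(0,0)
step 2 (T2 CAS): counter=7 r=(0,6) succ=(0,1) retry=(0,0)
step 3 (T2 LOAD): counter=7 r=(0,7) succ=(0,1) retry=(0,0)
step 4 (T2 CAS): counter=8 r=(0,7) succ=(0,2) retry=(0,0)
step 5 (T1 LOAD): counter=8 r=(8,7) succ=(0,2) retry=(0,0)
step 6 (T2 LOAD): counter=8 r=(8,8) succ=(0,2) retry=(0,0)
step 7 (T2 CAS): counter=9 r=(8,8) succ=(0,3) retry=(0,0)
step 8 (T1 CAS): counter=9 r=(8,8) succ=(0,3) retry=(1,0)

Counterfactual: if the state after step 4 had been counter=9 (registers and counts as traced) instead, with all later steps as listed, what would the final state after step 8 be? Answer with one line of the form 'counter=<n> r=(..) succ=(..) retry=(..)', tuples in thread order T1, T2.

state after step 4 := counter=9 r=(0,7) succ=(0,2) retry=(0,0)
step 5 (T1 LOAD): counter=9 r=(9,7) succ=(0,2) retry=(0,0)
step 6 (T2 LOAD): counter=9 r=(9,9) succ=(0,2) retry=(0,0)
step 7 (T2 CAS): counter=10 r=(9,9) succ=(0,3) retry=(0,0)
step 8 (T1 CAS): counter=10 r=(9,9) succ=(0,3) retry=(1,0)

counter=10 r=(9,9) succ=(0,3) retry=(1,0)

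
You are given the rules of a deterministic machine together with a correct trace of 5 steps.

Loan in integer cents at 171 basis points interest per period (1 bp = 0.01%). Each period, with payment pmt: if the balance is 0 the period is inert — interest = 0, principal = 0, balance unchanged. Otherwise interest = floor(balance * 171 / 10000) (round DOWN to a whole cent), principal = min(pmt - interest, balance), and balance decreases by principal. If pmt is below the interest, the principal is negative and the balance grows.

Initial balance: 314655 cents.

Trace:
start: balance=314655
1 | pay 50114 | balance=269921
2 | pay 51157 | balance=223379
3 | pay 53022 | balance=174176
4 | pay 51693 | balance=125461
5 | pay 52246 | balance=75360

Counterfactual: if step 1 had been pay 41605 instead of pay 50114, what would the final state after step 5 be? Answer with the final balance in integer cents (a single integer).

(re-executing from step 1 with the substitution; state before step 1: balance=314655)
1 | pay 41605 | balance=278430
2 | pay 51157 | balance=232034
3 | pay 53022 | balance=182979
4 | pay 51693 | balance=134414
5 | pay 52246 | balance=84466

84466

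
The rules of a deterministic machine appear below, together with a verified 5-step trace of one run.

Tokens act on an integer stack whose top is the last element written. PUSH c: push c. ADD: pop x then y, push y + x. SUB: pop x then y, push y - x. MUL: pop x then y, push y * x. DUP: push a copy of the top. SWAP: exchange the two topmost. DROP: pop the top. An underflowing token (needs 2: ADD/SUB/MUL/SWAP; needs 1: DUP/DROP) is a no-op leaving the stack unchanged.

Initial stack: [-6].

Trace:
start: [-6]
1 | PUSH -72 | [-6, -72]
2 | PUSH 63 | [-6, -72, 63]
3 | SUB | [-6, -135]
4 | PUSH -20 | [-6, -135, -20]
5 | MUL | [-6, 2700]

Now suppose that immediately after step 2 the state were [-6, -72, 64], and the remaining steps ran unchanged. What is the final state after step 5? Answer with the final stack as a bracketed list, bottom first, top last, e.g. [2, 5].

[-6, 2720]

state after step 2 := [-6, -72, 64]
3 | SUB | [-6, -136]
4 | PUSH -20 | [-6, -136, -20]
5 | MUL | [-6, 2720]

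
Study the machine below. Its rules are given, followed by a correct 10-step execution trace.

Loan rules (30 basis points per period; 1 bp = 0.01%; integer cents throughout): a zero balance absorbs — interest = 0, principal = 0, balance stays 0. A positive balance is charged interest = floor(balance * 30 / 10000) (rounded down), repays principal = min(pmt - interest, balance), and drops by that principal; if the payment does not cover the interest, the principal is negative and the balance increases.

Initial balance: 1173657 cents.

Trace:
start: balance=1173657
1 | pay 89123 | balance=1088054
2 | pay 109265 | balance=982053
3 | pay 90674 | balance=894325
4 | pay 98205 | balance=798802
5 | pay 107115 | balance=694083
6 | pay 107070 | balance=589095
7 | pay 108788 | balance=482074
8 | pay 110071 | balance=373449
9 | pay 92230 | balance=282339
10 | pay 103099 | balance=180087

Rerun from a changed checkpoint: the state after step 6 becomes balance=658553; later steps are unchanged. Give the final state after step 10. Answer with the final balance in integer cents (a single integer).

state after step 6 := balance=658553
7 | pay 108788 | balance=551740
8 | pay 110071 | balance=443324
9 | pay 92230 | balance=352423
10 | pay 103099 | balance=250381

250381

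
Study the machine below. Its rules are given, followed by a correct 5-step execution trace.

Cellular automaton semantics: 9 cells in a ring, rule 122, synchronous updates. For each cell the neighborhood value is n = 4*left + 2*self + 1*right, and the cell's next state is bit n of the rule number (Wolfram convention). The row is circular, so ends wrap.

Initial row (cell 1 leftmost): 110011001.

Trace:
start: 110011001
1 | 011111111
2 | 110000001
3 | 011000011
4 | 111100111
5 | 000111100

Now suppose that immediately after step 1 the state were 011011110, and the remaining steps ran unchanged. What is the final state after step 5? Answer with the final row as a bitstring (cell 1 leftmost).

state after step 1 := 011011110
2 | 111110011
3 | 000011110
4 | 000110011
5 | 101111111

101111111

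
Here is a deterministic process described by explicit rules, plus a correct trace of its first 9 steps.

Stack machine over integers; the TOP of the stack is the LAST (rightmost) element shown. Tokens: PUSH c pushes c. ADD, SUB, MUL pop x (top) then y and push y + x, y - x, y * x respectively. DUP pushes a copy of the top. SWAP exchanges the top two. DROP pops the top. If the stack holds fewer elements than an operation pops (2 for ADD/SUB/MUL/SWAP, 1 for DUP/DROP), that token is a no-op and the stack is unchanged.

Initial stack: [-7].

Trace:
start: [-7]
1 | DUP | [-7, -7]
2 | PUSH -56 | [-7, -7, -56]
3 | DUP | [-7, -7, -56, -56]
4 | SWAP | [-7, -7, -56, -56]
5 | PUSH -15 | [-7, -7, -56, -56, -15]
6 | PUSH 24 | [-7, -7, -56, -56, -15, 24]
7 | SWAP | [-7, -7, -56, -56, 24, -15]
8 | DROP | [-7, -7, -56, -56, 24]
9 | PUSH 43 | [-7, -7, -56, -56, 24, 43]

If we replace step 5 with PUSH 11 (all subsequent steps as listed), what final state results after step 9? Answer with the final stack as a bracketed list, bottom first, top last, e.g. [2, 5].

(re-executing from step 5 with the substitution; state before step 5: [-7, -7, -56, -56])
5 | PUSH 11 | [-7, -7, -56, -56, 11]
6 | PUSH 24 | [-7, -7, -56, -56, 11, 24]
7 | SWAP | [-7, -7, -56, -56, 24, 11]
8 | DROP | [-7, -7, -56, -56, 24]
9 | PUSH 43 | [-7, -7, -56, -56, 24, 43]

[-7, -7, -56, -56, 24, 43]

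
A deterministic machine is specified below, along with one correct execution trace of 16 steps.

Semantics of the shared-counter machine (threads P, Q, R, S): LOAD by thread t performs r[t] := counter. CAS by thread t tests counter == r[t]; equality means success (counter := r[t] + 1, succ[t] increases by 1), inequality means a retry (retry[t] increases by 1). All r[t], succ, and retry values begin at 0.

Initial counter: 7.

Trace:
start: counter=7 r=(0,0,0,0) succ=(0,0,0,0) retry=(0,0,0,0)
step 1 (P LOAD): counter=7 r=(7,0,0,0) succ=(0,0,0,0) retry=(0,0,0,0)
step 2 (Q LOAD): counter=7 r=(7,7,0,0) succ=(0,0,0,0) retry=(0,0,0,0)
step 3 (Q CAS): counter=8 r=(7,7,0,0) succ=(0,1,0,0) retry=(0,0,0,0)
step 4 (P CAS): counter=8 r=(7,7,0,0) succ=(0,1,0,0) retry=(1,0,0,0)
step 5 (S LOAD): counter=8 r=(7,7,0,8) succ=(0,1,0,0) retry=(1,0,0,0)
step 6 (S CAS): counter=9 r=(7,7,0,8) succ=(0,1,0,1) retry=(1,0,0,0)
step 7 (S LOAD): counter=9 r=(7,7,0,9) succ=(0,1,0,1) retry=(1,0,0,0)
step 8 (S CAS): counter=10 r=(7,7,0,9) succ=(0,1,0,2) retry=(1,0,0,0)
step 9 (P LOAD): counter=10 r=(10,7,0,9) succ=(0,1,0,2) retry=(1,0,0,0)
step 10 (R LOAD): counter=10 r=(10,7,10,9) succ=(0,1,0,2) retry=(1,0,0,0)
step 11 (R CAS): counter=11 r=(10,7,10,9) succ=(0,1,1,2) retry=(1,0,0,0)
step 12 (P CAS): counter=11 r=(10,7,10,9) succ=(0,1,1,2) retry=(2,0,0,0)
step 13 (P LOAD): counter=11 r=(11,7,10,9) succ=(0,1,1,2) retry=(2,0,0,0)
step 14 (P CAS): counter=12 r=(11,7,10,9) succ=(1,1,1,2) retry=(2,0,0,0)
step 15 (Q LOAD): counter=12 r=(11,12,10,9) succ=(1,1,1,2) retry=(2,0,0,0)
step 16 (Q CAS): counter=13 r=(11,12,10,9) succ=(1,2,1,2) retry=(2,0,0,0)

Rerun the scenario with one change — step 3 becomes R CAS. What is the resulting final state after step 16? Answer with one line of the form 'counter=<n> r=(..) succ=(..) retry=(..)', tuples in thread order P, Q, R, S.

(re-executing from step 3 with the substitution; state before step 3: counter=7 r=(7,7,0,0) succ=(0,0,0,0) retry=(0,0,0,0))
step 3 (R CAS): counter=7 r=(7,7,0,0) succ=(0,0,0,0) retry=(0,0,1,0)
step 4 (P CAS): counter=8 r=(7,7,0,0) succ=(1,0,0,0) retry=(0,0,1,0)
step 5 (S LOAD): counter=8 r=(7,7,0,8) succ=(1,0,0,0) retry=(0,0,1,0)
step 6 (S CAS): counter=9 r=(7,7,0,8) succ=(1,0,0,1) retry=(0,0,1,0)
step 7 (S LOAD): counter=9 r=(7,7,0,9) succ=(1,0,0,1) retry=(0,0,1,0)
step 8 (S CAS): counter=10 r=(7,7,0,9) succ=(1,0,0,2) retry=(0,0,1,0)
step 9 (P LOAD): counter=10 r=(10,7,0,9) succ=(1,0,0,2) retry=(0,0,1,0)
step 10 (R LOAD): counter=10 r=(10,7,10,9) succ=(1,0,0,2) retry=(0,0,1,0)
step 11 (R CAS): counter=11 r=(10,7,10,9) succ=(1,0,1,2) retry=(0,0,1,0)
step 12 (P CAS): counter=11 r=(10,7,10,9) succ=(1,0,1,2) retry=(1,0,1,0)
step 13 (P LOAD): counter=11 r=(11,7,10,9) succ=(1,0,1,2) retry=(1,0,1,0)
step 14 (P CAS): counter=12 r=(11,7,10,9) succ=(2,0,1,2) retry=(1,0,1,0)
step 15 (Q LOAD): counter=12 r=(11,12,10,9) succ=(2,0,1,2) retry=(1,0,1,0)
step 16 (Q CAS): counter=13 r=(11,12,10,9) succ=(2,1,1,2) retry=(1,0,1,0)

counter=13 r=(11,12,10,9) succ=(2,1,1,2) retry=(1,0,1,0)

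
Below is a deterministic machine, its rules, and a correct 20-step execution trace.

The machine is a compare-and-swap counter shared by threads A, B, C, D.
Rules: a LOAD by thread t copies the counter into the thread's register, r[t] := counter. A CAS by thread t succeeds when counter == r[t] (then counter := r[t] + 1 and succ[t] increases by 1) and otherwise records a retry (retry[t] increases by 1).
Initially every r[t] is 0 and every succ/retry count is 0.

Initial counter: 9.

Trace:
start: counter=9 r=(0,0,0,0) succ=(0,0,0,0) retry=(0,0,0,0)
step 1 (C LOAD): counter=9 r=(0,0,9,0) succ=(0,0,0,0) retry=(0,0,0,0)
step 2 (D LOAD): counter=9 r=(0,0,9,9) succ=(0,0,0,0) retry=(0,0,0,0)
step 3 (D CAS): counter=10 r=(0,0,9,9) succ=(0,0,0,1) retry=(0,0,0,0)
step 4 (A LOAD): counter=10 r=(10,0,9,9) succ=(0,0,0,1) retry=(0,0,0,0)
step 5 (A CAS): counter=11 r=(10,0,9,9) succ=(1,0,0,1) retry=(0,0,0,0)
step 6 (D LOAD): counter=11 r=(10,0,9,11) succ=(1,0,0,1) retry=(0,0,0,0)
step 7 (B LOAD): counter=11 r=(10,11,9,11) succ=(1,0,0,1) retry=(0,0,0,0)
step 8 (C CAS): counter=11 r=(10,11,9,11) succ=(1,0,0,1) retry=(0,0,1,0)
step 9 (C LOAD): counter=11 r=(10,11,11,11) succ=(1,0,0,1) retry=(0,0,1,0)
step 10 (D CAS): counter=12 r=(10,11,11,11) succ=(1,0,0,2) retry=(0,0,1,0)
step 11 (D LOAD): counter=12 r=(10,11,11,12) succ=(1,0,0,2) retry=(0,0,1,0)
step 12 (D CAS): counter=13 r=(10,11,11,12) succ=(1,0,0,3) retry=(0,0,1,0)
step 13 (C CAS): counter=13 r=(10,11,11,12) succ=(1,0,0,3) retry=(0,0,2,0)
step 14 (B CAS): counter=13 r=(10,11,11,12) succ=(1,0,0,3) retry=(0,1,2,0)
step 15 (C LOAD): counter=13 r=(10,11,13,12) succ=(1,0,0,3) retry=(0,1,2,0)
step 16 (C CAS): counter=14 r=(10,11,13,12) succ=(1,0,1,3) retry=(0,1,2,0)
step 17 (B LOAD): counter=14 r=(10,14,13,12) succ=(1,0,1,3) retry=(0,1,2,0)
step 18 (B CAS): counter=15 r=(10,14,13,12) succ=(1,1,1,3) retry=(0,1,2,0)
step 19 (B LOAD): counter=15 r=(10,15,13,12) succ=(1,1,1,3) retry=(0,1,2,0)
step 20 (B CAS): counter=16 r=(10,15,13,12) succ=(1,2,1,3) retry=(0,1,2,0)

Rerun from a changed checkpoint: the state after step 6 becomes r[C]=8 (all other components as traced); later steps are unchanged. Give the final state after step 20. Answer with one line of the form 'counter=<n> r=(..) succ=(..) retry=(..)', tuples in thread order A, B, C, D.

state after step 6 := counter=11 r=(10,0,8,11) succ=(1,0,0,1) retry=(0,0,0,0)
step 7 (B LOAD): counter=11 r=(10,11,8,11) succ=(1,0,0,1) retry=(0,0,0,0)
step 8 (C CAS): counter=11 r=(10,11,8,11) succ=(1,0,0,1) retry=(0,0,1,0)
step 9 (C LOAD): counter=11 r=(10,11,11,11) succ=(1,0,0,1) retry=(0,0,1,0)
step 10 (D CAS): counter=12 r=(10,11,11,11) succ=(1,0,0,2) retry=(0,0,1,0)
step 11 (D LOAD): counter=12 r=(10,11,11,12) succ=(1,0,0,2) retry=(0,0,1,0)
step 12 (D CAS): counter=13 r=(10,11,11,12) succ=(1,0,0,3) retry=(0,0,1,0)
step 13 (C CAS): counter=13 r=(10,11,11,12) succ=(1,0,0,3) retry=(0,0,2,0)
step 14 (B CAS): counter=13 r=(10,11,11,12) succ=(1,0,0,3) retry=(0,1,2,0)
step 15 (C LOAD): counter=13 r=(10,11,13,12) succ=(1,0,0,3) retry=(0,1,2,0)
step 16 (C CAS): counter=14 r=(10,11,13,12) succ=(1,0,1,3) retry=(0,1,2,0)
step 17 (B LOAD): counter=14 r=(10,14,13,12) succ=(1,0,1,3) retry=(0,1,2,0)
step 18 (B CAS): counter=15 r=(10,14,13,12) succ=(1,1,1,3) retry=(0,1,2,0)
step 19 (B LOAD): counter=15 r=(10,15,13,12) succ=(1,1,1,3) retry=(0,1,2,0)
step 20 (B CAS): counter=16 r=(10,15,13,12) succ=(1,2,1,3) retry=(0,1,2,0)

counter=16 r=(10,15,13,12) succ=(1,2,1,3) retry=(0,1,2,0)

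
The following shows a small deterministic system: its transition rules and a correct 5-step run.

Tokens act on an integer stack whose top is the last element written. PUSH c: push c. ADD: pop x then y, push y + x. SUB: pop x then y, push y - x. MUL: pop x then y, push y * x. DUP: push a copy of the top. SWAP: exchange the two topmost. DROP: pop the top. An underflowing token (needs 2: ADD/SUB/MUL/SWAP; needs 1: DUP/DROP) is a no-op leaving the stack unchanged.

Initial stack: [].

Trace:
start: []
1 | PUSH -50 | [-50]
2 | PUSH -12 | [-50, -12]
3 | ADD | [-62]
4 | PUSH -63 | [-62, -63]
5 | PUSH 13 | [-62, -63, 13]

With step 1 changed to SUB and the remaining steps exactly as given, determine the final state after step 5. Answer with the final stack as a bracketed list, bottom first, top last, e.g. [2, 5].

(re-executing from step 1 with the substitution; state before step 1: [])
1 | SUB | []
2 | PUSH -12 | [-12]
3 | ADD | [-12]
4 | PUSH -63 | [-12, -63]
5 | PUSH 13 | [-12, -63, 13]

[-12, -63, 13]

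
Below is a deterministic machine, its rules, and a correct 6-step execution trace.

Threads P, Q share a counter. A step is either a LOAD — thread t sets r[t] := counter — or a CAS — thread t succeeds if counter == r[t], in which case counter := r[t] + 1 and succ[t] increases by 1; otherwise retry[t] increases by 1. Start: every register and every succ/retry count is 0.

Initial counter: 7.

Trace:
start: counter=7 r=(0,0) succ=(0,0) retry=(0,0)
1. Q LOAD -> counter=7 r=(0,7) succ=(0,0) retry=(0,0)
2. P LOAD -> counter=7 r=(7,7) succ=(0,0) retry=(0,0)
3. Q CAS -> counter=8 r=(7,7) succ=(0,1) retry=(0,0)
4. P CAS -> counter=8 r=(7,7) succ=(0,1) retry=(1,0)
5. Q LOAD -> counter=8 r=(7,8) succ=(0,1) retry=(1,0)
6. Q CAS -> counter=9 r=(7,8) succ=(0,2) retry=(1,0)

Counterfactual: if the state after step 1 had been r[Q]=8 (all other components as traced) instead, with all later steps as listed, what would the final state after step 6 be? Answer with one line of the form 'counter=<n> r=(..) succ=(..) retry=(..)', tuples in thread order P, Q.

counter=9 r=(7,8) succ=(1,1) retry=(0,1)

state after step 1 := counter=7 r=(0,8) succ=(0,0) retry=(0,0)
2. P LOAD -> counter=7 r=(7,8) succ=(0,0) retry=(0,0)
3. Q CAS -> counter=7 r=(7,8) succ=(0,0) retry=(0,1)
4. P CAS -> counter=8 r=(7,8) succ=(1,0) retry=(0,1)
5. Q LOAD -> counter=8 r=(7,8) succ=(1,0) retry=(0,1)
6. Q CAS -> counter=9 r=(7,8) succ=(1,1) retry=(0,1)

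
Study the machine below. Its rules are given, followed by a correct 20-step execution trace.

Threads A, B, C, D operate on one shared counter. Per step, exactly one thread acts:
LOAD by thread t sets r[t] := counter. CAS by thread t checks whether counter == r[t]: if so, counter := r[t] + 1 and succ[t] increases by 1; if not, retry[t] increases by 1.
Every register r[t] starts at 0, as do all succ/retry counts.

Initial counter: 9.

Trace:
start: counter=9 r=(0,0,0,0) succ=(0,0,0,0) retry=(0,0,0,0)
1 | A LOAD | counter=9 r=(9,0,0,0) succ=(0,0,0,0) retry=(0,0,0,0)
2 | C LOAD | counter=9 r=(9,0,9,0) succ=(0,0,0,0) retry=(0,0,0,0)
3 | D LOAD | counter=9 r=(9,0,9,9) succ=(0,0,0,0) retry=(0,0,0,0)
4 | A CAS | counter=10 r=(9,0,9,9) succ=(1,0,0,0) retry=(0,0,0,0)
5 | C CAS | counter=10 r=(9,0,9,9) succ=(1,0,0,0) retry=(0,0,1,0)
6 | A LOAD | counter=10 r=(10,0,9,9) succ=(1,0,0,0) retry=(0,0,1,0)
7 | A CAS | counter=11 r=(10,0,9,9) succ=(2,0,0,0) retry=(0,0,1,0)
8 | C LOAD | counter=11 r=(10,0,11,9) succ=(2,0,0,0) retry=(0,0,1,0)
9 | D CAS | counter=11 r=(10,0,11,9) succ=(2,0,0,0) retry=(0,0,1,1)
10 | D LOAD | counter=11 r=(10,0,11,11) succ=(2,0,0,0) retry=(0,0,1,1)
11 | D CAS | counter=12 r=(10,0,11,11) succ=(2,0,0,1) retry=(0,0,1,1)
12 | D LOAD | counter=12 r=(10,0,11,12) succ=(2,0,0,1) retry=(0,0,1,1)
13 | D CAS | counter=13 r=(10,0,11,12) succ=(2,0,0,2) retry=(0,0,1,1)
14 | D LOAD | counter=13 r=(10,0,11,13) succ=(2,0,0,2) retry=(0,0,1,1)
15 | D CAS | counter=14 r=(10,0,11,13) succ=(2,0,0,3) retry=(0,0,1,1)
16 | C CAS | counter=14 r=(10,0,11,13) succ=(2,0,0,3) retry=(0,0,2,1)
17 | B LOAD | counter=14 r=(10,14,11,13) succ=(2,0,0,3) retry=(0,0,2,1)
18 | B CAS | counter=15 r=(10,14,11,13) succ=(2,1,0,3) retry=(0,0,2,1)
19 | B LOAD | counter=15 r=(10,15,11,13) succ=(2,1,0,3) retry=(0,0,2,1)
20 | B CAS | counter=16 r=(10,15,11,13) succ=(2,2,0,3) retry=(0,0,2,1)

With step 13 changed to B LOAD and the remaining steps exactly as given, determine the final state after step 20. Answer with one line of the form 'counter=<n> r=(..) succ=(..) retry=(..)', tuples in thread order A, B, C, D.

(re-executing from step 13 with the substitution; state before step 13: counter=12 r=(10,0,11,12) succ=(2,0,0,1) retry=(0,0,1,1))
13 | B LOAD | counter=12 r=(10,12,11,12) succ=(2,0,0,1) retry=(0,0,1,1)
14 | D LOAD | counter=12 r=(10,12,11,12) succ=(2,0,0,1) retry=(0,0,1,1)
15 | D CAS | counter=13 r=(10,12,11,12) succ=(2,0,0,2) retry=(0,0,1,1)
16 | C CAS | counter=13 r=(10,12,11,12) succ=(2,0,0,2) retry=(0,0,2,1)
17 | B LOAD | counter=13 r=(10,13,11,12) succ=(2,0,0,2) retry=(0,0,2,1)
18 | B CAS | counter=14 r=(10,13,11,12) succ=(2,1,0,2) retry=(0,0,2,1)
19 | B LOAD | counter=14 r=(10,14,11,12) succ=(2,1,0,2) retry=(0,0,2,1)
20 | B CAS | counter=15 r=(10,14,11,12) succ=(2,2,0,2) retry=(0,0,2,1)

counter=15 r=(10,14,11,12) succ=(2,2,0,2) retry=(0,0,2,1)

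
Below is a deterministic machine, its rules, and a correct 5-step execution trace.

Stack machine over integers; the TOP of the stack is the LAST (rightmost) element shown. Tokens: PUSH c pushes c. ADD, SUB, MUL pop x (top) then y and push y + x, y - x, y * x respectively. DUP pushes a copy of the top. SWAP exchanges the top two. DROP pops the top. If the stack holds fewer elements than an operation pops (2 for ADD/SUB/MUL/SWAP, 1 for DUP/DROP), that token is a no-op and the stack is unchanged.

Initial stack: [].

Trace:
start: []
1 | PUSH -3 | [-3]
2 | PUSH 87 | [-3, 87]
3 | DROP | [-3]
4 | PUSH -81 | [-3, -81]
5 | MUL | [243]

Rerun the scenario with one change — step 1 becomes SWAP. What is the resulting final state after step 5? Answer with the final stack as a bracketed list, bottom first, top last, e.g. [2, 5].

(re-executing from step 1 with the substitution; state before step 1: [])
1 | SWAP | []
2 | PUSH 87 | [87]
3 | DROP | []
4 | PUSH -81 | [-81]
5 | MUL | [-81]

[-81]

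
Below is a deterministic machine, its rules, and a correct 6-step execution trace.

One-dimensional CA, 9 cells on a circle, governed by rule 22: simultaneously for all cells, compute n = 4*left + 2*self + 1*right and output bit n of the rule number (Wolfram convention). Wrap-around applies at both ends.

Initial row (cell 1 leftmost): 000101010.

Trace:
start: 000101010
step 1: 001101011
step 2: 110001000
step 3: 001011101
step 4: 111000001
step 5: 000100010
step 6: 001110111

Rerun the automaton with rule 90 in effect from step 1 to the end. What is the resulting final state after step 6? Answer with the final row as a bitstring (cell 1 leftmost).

001110111

(re-executing steps 1..6 under rule 90; state before step 1: 000101010)
step 1: 001000001
step 2: 110100010
step 3: 110010100
step 4: 111100011
step 5: 000110110
step 6: 001110111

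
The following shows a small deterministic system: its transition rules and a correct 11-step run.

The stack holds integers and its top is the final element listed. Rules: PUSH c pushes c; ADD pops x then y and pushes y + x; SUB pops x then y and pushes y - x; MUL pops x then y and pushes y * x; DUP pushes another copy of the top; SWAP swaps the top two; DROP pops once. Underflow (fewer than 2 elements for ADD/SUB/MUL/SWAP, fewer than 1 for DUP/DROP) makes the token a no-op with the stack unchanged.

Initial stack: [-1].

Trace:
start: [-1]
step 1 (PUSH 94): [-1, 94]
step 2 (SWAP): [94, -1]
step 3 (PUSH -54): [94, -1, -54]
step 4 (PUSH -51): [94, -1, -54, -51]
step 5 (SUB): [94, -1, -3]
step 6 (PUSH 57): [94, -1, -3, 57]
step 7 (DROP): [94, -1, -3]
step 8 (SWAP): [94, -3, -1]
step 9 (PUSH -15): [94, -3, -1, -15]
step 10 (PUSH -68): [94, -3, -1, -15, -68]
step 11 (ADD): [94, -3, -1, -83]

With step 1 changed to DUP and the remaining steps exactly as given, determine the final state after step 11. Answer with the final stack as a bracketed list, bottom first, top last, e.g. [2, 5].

(re-executing from step 1 with the substitution; state before step 1: [-1])
step 1 (DUP): [-1, -1]
step 2 (SWAP): [-1, -1]
step 3 (PUSH -54): [-1, -1, -54]
step 4 (PUSH -51): [-1, -1, -54, -51]
step 5 (SUB): [-1, -1, -3]
step 6 (PUSH 57): [-1, -1, -3, 57]
step 7 (DROP): [-1, -1, -3]
step 8 (SWAP): [-1, -3, -1]
step 9 (PUSH -15): [-1, -3, -1, -15]
step 10 (PUSH -68): [-1, -3, -1, -15, -68]
step 11 (ADD): [-1, -3, -1, -83]

[-1, -3, -1, -83]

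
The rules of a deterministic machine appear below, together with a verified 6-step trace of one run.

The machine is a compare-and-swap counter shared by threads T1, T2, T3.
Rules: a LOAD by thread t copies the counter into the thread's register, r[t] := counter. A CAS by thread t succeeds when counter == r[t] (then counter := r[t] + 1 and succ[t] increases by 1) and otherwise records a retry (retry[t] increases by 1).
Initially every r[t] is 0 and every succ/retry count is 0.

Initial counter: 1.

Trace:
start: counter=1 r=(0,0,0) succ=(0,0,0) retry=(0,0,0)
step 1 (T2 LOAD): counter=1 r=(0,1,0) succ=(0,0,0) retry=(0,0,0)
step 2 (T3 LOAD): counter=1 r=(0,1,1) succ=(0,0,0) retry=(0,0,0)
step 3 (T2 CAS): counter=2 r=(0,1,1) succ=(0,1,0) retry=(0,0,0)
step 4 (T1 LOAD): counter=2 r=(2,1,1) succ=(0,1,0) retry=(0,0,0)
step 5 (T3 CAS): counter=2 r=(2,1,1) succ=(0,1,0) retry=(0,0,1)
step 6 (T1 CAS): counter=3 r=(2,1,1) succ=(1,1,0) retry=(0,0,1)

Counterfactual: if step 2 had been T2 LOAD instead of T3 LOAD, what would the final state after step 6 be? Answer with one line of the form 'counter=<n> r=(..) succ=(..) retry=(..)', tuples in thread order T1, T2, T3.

counter=3 r=(2,1,0) succ=(1,1,0) retry=(0,0,1)

(re-executing from step 2 with the substitution; state before step 2: counter=1 r=(0,1,0) succ=(0,0,0) retry=(0,0,0))
step 2 (T2 LOAD): counter=1 r=(0,1,0) succ=(0,0,0) retry=(0,0,0)
step 3 (T2 CAS): counter=2 r=(0,1,0) succ=(0,1,0) retry=(0,0,0)
step 4 (T1 LOAD): counter=2 r=(2,1,0) succ=(0,1,0) retry=(0,0,0)
step 5 (T3 CAS): counter=2 r=(2,1,0) succ=(0,1,0) retry=(0,0,1)
step 6 (T1 CAS): counter=3 r=(2,1,0) succ=(1,1,0) retry=(0,0,1)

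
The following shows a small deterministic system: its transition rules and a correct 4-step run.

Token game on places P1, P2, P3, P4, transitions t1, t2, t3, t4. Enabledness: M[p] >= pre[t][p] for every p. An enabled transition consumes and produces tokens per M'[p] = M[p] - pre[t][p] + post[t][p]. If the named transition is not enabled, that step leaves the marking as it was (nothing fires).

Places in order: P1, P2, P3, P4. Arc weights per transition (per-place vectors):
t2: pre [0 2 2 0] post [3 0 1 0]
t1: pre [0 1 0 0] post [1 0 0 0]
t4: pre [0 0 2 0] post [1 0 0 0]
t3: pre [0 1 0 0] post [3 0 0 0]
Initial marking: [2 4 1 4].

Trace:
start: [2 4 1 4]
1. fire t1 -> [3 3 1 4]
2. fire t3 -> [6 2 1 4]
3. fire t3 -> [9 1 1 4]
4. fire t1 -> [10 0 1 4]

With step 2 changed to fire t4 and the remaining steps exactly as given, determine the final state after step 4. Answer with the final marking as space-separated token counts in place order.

7 1 1 4

(re-executing from step 2 with the substitution; state before step 2: [3 3 1 4])
2. fire t4 -> [3 3 1 4]
3. fire t3 -> [6 2 1 4]
4. fire t1 -> [7 1 1 4]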